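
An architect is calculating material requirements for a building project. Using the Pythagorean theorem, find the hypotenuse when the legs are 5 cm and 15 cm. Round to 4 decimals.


Shape: right triangle
Legs a = 5 cm, b = 15 cm
Formula: c = sqrt(a^2 + b^2)
a^2 = 25, b^2 = 225
a^2 + b^2 = 250
c = sqrt(250)
c = 15.8114
15.8114 cm


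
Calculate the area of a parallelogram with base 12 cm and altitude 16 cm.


Shape: parallelogram
Base b = 12 cm, Height h = 16 cm
Formula: A = b * h
A = 12 * 16
A = 192
192 cm^2


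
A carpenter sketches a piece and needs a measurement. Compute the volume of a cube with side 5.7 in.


Shape: cube
Side s = 5.7 in
Formula: V = s^3
V = 5.7 * 5.7 * 5.7
V = 32.49 * 5.7
V = 185.193
185.193 in^3


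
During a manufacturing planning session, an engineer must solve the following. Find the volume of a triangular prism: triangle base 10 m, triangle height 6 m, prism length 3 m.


Shape: triangular prism
Triangle base = 10 m, triangle height = 6 m, prism length L = 3 m
Formula: V = (1/2 * b * h_tri) * L
Cross-section area = 0.5 * 10 * 6 = 30
V = 30 * 3
V = 90
90 m^3


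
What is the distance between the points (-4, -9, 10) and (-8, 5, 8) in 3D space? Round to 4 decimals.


3D distance between two points
P1 = (-4, -9, 10), P2 = (-8, 5, 8)
Formula: d = sqrt((x2-x1)^2 + (y2-y1)^2 + (z2-z1)^2)
dx = -8 - -4 = -4
dy = 5 - -9 = 14
dz = 8 - 10 = -2
dx^2 + dy^2 + dz^2 = 16 + 196 + 4 = 216
d = sqrt(216)
d = 14.6969
14.6969 units


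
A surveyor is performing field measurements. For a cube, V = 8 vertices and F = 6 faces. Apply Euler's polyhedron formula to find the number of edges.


Polyhedron: cube
Euler's formula for convex polyhedra: V - E + F = 2
Given: V = 8 vertices and F = 6 faces
Solve for E:
E = V + F - 2 = 8 + 6 - 2 = 12
12 edges


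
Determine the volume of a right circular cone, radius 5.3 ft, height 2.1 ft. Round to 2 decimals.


Shape: cone
Radius r = 5.3 ft, Height h = 2.1 ft
Formula: V = (1/3) * pi * r^2 * h
r^2 = 28.09
pi * r^2 * h = pi * 28.09 * 2.1 = 58.989 * pi
V = 58.989 * pi / 3
V = 61.77
61.77 ft^3


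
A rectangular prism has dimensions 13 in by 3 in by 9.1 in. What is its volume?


Shape: rectangular prism
l = 13 in, w = 3 in, h = 9.1 in
Formula: V = l * w * h
V = 13 * 3 * 9.1
V = 39 * 9.1
V = 354.9
354.9 in^3


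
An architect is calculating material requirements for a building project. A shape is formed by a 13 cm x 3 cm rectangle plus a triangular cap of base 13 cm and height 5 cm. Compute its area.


Composite shape: rectangle + triangle
Rectangle area = 13 * 3 = 39
Triangle area = 0.5 * 13 * 5 = 32.5
Total = 39 + 32.5
Total = 71.5
71.5 cm^2


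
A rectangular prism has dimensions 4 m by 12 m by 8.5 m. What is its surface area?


Shape: rectangular prism
l = 4 m, w = 12 m, h = 8.5 m
Formula: SA = 2(lw + lh + wh)
lw = 48, lh = 34, wh = 102
lw + lh + wh = 184
SA = 2 * 184
SA = 368
368 m^2


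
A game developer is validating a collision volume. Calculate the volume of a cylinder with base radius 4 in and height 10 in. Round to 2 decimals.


Shape: cylinder
Radius r = 4 in, Height h = 10 in
Formula: V = pi * r^2 * h
r^2 = 16
V = pi * 16 * 10
V = 160 * pi
V = 502.65
502.65 in^3


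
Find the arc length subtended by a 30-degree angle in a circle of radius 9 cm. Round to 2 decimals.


Shape: circular arc
Radius r = 9 cm, Angle = 30 degrees
Formula: L = (angle/360) * 2 * pi * r
2 * pi * r = 18 * pi
L = (30/360) * 18 * pi
L = 1.5 * pi
L = 4.71
4.71 cm


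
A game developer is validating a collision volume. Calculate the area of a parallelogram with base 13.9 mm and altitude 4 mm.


Shape: parallelogram
Base b = 13.9 mm, Height h = 4 mm
Formula: A = b * h
A = 13.9 * 4
A = 55.6
55.6 mm^2


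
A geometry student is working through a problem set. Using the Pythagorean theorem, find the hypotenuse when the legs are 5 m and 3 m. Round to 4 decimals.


Shape: right triangle
Legs a = 5 m, b = 3 m
Formula: c = sqrt(a^2 + b^2)
a^2 = 25, b^2 = 9
a^2 + b^2 = 34
c = sqrt(34)
c = 5.831
5.831 m


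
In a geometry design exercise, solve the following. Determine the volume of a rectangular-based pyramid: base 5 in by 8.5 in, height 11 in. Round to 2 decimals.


Shape: rectangular pyramid
Base: 5 in x 8.5 in, Height h = 11 in
Formula: V = (1/3) * base_area * h
base_area = 5 * 8.5 = 42.5
base_area * h = 42.5 * 11 = 467.5
V = 467.5 / 3
V = 155.83
155.83 in^3


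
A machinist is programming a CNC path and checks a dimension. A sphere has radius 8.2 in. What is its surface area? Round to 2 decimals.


Shape: sphere
Radius r = 8.2 in
Formula: SA = 4 * pi * r^2
r^2 = 67.24
SA = 4 * pi * 67.24
SA = 268.96 * pi
SA = 844.96
844.96 in^2


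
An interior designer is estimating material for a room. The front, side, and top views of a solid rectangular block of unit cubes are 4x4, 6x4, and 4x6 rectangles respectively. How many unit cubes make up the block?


Orthographic views of a solid rectangular block:
Front view 4 x 4 -> length = 4, height = 4
Side view 6 x 4 -> width = 6, height = 4 (consistent)
Top view 4 x 6 -> confirms length = 4, width = 6
The block is 4 x 6 x 4.
Total unit cubes = 4 * 6 * 4 = 96
96 unit cubes


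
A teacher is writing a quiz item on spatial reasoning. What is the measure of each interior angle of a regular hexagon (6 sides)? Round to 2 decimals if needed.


Shape: regular hexagon (6 sides)
Formula: interior angle = (n - 2) * 180 / n
(n - 2) = 4
(n - 2) * 180 = 720
angle = 720 / 6
angle = 120
120 degrees


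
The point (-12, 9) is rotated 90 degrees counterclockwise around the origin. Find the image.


Transformation: rotation about the origin
Original point: (-12, 9)
Rule for 90 deg counterclockwise: (x, y) -> (-y, x)
Apply: (-12, 9) -> (-9, -12)
(-9, -12)


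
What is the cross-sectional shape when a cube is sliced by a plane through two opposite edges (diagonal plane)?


Solid: cube
Cutting plane: through two opposite edges (diagonal plane)
Visualize the intersection of the plane with the solid's surface.
The boundary of the cut region is a rectangle.
rectangle


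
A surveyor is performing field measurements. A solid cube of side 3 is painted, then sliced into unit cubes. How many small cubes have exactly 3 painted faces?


Large cube: 3 x 3 x 3, cut into unit cubes.
Cubes with 3 painted faces are at the corners. A cube always has 8 corners.
Count = 8
8 unit cubes


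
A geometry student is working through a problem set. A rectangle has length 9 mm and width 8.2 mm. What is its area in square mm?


Shape: rectangle
Length l = 9 mm, Width w = 8.2 mm
Formula: A = l * w
A = 9 * 8.2
A = 73.8
73.8 mm^2


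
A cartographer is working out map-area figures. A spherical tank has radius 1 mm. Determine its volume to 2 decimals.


Shape: sphere
Radius r = 1 mm
Formula: V = (4/3) * pi * r^3
r^3 = 1
(4/3) * 1 = 1.333333
V = 1.333333 * pi
V = 4.19
4.19 mm^3


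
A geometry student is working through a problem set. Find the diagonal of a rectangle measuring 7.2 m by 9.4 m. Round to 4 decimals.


Shape: rectangle (diagonal via Pythagoras)
Sides: 7.2 m and 9.4 m
Formula: d = sqrt(l^2 + w^2)
l^2 = 51.84, w^2 = 88.36
l^2 + w^2 = 140.2
d = sqrt(140.2)
d = 11.8406
11.8406 m


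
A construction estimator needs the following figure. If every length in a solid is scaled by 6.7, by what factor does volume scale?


Linear scale factor k = 6.7
Rule: under a linear scaling by k, volumes scale by k^3.
k^3 = 6.7 * 6.7 * 6.7
k^3 = 44.89 * 6.7
k^3 = 300.763
Volume scales by a factor of 300.763.
300.763 (dimensionless)


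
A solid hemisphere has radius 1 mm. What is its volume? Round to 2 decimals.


Shape: hemisphere (half of a sphere)
Radius r = 1 mm
Formula: V = (1/2) * (4/3) * pi * r^3 = (2/3) * pi * r^3
r^3 = 1
(2/3) * 1 = 0.666667
V = 0.666667 * pi
V = 2.09
2.09 mm^3


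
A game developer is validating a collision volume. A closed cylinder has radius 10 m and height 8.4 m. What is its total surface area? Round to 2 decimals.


Shape: closed cylinder
Radius r = 10 m, Height h = 8.4 m
Formula: SA = 2*pi*r^2 + 2*pi*r*h = 2*pi*r*(r + h)
r + h = 18.4
2 * r * (r + h) = 2 * 10 * 18.4 = 368
SA = 368 * pi
SA = 1156.11
1156.11 m^2


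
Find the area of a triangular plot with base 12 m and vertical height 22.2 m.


Shape: triangle
Base b = 12 m, Height h = 22.2 m
Formula: A = (1/2) * b * h
A = 0.5 * 12 * 22.2
A = 0.5 * 266.4
A = 133.2
133.2 m^2


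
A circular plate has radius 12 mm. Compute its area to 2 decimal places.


Shape: circle
Radius r = 12 mm
Formula: A = pi * r^2
r^2 = 12^2 = 144
A = pi * 144
A = 452.39
452.39 mm^2


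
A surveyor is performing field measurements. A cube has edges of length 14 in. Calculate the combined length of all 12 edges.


Shape: cube
Side s = 14 in
A cube has 12 edges, all equal.
Formula: total edge length = 12 * s
Total = 12 * 14
Total = 168
168 in


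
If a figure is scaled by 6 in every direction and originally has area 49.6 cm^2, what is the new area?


Linear scale factor k = 6
Original area = 49.6 cm^2
Rule: under a linear scaling by k, areas scale by k^2.
k^2 = 6^2 = 36
New area = 49.6 * 36
New area = 1785.6
1785.6 cm^2


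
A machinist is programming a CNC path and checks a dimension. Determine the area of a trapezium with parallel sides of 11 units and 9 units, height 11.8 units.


Shape: trapezoid
Parallel sides a = 11 units, b = 9 units; Height h = 11.8 units
Formula: A = (a + b) * h / 2
a + b = 11 + 9 = 20
A = 20 * 11.8 / 2
A = 236 / 2
A = 118
118 units^2


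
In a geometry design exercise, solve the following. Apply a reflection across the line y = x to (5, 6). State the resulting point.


Transformation: reflection
Original point: (5, 6)
Rule for reflection over y = x: (x, y) -> (y, x)
Apply: (5, 6) -> (6, 5)
(6, 5)


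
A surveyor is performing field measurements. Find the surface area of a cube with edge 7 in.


Shape: cube
Side s = 7 in
A cube has 6 square faces.
Formula: SA = 6 * s^2
s^2 = 49
SA = 6 * 49
SA = 294
294 in^2


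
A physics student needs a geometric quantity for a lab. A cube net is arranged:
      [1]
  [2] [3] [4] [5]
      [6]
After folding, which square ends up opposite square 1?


Net: cross layout. Take square 3 as the base (bottom).
Fold the four squares in the horizontal row up around 3: 2 -> left, 4 -> right, 5 wraps to the top.
Fold 1 and 6 up from 3: 1 -> back, 6 -> front.
Opposite pairs are therefore: (1, 6), (2, 4), (3, 5).
Face 1 is opposite face 6.
face 6


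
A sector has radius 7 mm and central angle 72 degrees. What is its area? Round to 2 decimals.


Shape: circular sector
Radius r = 7 mm, Angle = 72 degrees
Formula: A = (angle/360) * pi * r^2
r^2 = 49
Fraction of circle = 72/360
A = (72/360) * pi * 49
A = 9.8 * pi
A = 30.79
30.79 mm^2


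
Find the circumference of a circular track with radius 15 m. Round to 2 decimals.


Shape: circle
Radius r = 15 m
Formula: C = 2 * pi * r
C = 2 * pi * 15
C = 30 * pi
C = 94.25
94.25 m


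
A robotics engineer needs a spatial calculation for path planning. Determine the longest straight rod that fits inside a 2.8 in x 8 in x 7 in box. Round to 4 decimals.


Shape: rectangular box (space diagonal)
l = 2.8 in, w = 8 in, h = 7 in
Visualize: the diagonal of the base, then a right triangle with that diagonal and the height.
Formula: d = sqrt(l^2 + w^2 + h^2)
l^2 + w^2 + h^2 = 7.84 + 64 + 49 = 120.84
d = sqrt(120.84)
d = 10.9927
10.9927 in


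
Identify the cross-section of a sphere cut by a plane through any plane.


Solid: sphere
Cutting plane: through any plane
Visualize the intersection of the plane with the solid's surface.
The boundary of the cut region is a circle.
circle


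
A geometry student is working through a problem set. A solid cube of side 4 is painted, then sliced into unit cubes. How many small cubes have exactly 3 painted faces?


Large cube: 4 x 4 x 4, cut into unit cubes.
Cubes with 3 painted faces are at the corners. A cube always has 8 corners.
Count = 8
8 unit cubes


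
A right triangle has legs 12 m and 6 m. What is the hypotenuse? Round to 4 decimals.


Shape: right triangle
Legs a = 12 m, b = 6 m
Formula: c = sqrt(a^2 + b^2)
a^2 = 144, b^2 = 36
a^2 + b^2 = 180
c = sqrt(180)
c = 13.4164
13.4164 m


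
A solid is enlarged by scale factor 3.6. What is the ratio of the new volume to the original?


Linear scale factor k = 3.6
Rule: under a linear scaling by k, volumes scale by k^3.
k^3 = 3.6 * 3.6 * 3.6
k^3 = 12.96 * 3.6
k^3 = 46.656
Volume scales by a factor of 46.656.
46.656 (dimensionless)


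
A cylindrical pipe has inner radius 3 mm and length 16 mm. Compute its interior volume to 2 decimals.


Shape: cylinder
Radius r = 3 mm, Height h = 16 mm
Formula: V = pi * r^2 * h
r^2 = 9
V = pi * 9 * 16
V = 144 * pi
V = 452.39
452.39 mm^3


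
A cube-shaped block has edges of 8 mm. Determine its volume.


Shape: cube
Side s = 8 mm
Formula: V = s^3
V = 8 * 8 * 8
V = 64 * 8
V = 512
512 mm^3


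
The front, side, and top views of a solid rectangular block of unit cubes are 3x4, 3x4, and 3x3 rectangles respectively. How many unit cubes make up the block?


Orthographic views of a solid rectangular block:
Front view 3 x 4 -> length = 3, height = 4
Side view 3 x 4 -> width = 3, height = 4 (consistent)
Top view 3 x 3 -> confirms length = 3, width = 3
The block is 3 x 3 x 4.
Total unit cubes = 3 * 3 * 4 = 36
36 unit cubes


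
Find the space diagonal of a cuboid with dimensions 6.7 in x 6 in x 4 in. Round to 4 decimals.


Shape: rectangular box (space diagonal)
l = 6.7 in, w = 6 in, h = 4 in
Visualize: the diagonal of the base, then a right triangle with that diagonal and the height.
Formula: d = sqrt(l^2 + w^2 + h^2)
l^2 + w^2 + h^2 = 44.89 + 36 + 16 = 96.89
d = sqrt(96.89)
d = 9.8433
9.8433 in


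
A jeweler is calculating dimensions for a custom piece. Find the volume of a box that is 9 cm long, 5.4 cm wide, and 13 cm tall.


Shape: rectangular prism
l = 9 cm, w = 5.4 cm, h = 13 cm
Formula: V = l * w * h
V = 9 * 5.4 * 13
V = 48.6 * 13
V = 631.8
631.8 cm^3


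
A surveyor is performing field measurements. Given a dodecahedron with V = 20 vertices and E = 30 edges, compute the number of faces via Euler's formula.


Polyhedron: dodecahedron
Euler's formula for convex polyhedra: V - E + F = 2
Given: V = 20 vertices and E = 30 edges
Solve for F:
F = 2 + E - V = 2 + 30 - 20 = 12
12 faces


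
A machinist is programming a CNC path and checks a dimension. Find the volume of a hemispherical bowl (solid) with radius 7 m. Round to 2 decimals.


Shape: hemisphere (half of a sphere)
Radius r = 7 m
Formula: V = (1/2) * (4/3) * pi * r^3 = (2/3) * pi * r^3
r^3 = 343
(2/3) * 343 = 228.666667
V = 228.666667 * pi
V = 718.38
718.38 m^3


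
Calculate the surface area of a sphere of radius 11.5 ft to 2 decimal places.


Shape: sphere
Radius r = 11.5 ft
Formula: SA = 4 * pi * r^2
r^2 = 132.25
SA = 4 * pi * 132.25
SA = 529 * pi
SA = 1661.9
1661.9 ft^2


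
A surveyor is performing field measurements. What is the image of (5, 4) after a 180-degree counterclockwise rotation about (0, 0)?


Transformation: rotation about the origin
Original point: (5, 4)
Rule for 180 deg: (x, y) -> (-x, -y)
Apply: (5, 4) -> (-5, -4)
(-5, -4)


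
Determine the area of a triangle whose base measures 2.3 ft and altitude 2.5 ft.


Shape: triangle
Base b = 2.3 ft, Height h = 2.5 ft
Formula: A = (1/2) * b * h
A = 0.5 * 2.3 * 2.5
A = 0.5 * 5.75
A = 2.875
2.875 ft^2


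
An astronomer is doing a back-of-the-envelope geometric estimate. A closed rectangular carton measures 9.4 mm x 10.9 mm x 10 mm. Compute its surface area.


Shape: rectangular prism
l = 9.4 mm, w = 10.9 mm, h = 10 mm
Formula: SA = 2(lw + lh + wh)
lw = 102.46, lh = 94, wh = 109
lw + lh + wh = 305.46
SA = 2 * 305.46
SA = 610.92
610.92 mm^2


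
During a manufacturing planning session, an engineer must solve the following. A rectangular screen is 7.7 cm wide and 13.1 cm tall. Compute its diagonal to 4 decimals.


Shape: rectangle (diagonal via Pythagoras)
Sides: 7.7 cm and 13.1 cm
Formula: d = sqrt(l^2 + w^2)
l^2 = 59.29, w^2 = 171.61
l^2 + w^2 = 230.9
d = sqrt(230.9)
d = 15.1954
15.1954 cm


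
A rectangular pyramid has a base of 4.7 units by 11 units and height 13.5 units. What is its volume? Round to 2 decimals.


Shape: rectangular pyramid
Base: 4.7 units x 11 units, Height h = 13.5 units
Formula: V = (1/3) * base_area * h
base_area = 4.7 * 11 = 51.7
base_area * h = 51.7 * 13.5 = 697.95
V = 697.95 / 3
V = 232.65
232.65 units^3


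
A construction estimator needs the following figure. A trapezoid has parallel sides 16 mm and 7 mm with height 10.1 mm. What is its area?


Shape: trapezoid
Parallel sides a = 16 mm, b = 7 mm; Height h = 10.1 mm
Formula: A = (a + b) * h / 2
a + b = 16 + 7 = 23
A = 23 * 10.1 / 2
A = 232.3 / 2
A = 116.15
116.15 mm^2


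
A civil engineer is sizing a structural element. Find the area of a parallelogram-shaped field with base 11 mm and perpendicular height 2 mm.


Shape: parallelogram
Base b = 11 mm, Height h = 2 mm
Formula: A = b * h
A = 11 * 2
A = 22
22 mm^2


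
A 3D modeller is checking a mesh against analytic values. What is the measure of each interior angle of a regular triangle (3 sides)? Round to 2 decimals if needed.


Shape: regular triangle (3 sides)
Formula: interior angle = (n - 2) * 180 / n
(n - 2) = 1
(n - 2) * 180 = 180
angle = 180 / 3
angle = 60
60 degrees


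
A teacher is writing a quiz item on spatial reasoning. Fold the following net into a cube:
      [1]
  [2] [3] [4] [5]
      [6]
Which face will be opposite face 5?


Net: cross layout. Take square 3 as the base (bottom).
Fold the four squares in the horizontal row up around 3: 2 -> left, 4 -> right, 5 wraps to the top.
Fold 1 and 6 up from 3: 1 -> back, 6 -> front.
Opposite pairs are therefore: (1, 6), (2, 4), (3, 5).
Face 5 is opposite face 3.
face 3


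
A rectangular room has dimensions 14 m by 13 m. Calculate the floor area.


Shape: rectangle
Length l = 14 m, Width w = 13 m
Formula: A = l * w
A = 14 * 13
A = 182
182 m^2


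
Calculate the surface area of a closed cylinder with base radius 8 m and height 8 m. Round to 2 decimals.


Shape: closed cylinder
Radius r = 8 m, Height h = 8 m
Formula: SA = 2*pi*r^2 + 2*pi*r*h = 2*pi*r*(r + h)
r + h = 16
2 * r * (r + h) = 2 * 8 * 16 = 256
SA = 256 * pi
SA = 804.25
804.25 m^2


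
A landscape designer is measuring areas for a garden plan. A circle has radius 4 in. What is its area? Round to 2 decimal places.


Shape: circle
Radius r = 4 in
Formula: A = pi * r^2
r^2 = 4^2 = 16
A = pi * 16
A = 50.27
50.27 in^2


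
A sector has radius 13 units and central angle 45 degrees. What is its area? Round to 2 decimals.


Shape: circular sector
Radius r = 13 units, Angle = 45 degrees
Formula: A = (angle/360) * pi * r^2
r^2 = 169
Fraction of circle = 45/360
A = (45/360) * pi * 169
A = 21.125 * pi
A = 66.37
66.37 units^2


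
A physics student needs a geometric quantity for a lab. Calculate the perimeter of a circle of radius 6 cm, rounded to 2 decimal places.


Shape: circle
Radius r = 6 cm
Formula: C = 2 * pi * r
C = 2 * pi * 6
C = 12 * pi
C = 37.7
37.7 cm


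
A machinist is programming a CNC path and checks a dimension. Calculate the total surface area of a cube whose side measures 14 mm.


Shape: cube
Side s = 14 mm
A cube has 6 square faces.
Formula: SA = 6 * s^2
s^2 = 196
SA = 6 * 196
SA = 1176
1176 mm^2


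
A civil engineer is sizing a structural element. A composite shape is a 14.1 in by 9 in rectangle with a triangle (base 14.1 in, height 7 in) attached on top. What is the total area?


Composite shape: rectangle + triangle
Rectangle area = 14.1 * 9 = 126.9
Triangle area = 0.5 * 14.1 * 7 = 49.35
Total = 126.9 + 49.35
Total = 176.25
176.25 in^2


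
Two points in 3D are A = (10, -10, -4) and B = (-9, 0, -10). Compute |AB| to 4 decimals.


3D distance between two points
P1 = (10, -10, -4), P2 = (-9, 0, -10)
Formula: d = sqrt((x2-x1)^2 + (y2-y1)^2 + (z2-z1)^2)
dx = -9 - 10 = -19
dy = 0 - -10 = 10
dz = -10 - -4 = -6
dx^2 + dy^2 + dz^2 = 361 + 100 + 36 = 497
d = sqrt(497)
d = 22.2935
22.2935 units


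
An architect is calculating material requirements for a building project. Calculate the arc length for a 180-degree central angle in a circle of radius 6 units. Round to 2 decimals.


Shape: circular arc
Radius r = 6 units, Angle = 180 degrees
Formula: L = (angle/360) * 2 * pi * r
2 * pi * r = 12 * pi
L = (180/360) * 12 * pi
L = 6 * pi
L = 18.85
18.85 units


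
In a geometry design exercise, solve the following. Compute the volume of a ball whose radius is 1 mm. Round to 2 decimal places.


Shape: sphere
Radius r = 1 mm
Formula: V = (4/3) * pi * r^3
r^3 = 1
(4/3) * 1 = 1.333333
V = 1.333333 * pi
V = 4.19
4.19 mm^3


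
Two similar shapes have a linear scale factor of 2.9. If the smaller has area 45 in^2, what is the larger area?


Linear scale factor k = 2.9
Original area = 45 in^2
Rule: under a linear scaling by k, areas scale by k^2.
k^2 = 2.9^2 = 8.41
New area = 45 * 8.41
New area = 378.45
378.45 in^2


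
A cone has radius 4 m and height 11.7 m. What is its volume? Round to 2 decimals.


Shape: cone
Radius r = 4 m, Height h = 11.7 m
Formula: V = (1/3) * pi * r^2 * h
r^2 = 16
pi * r^2 * h = pi * 16 * 11.7 = 187.2 * pi
V = 187.2 * pi / 3
V = 196.04
196.04 m^3


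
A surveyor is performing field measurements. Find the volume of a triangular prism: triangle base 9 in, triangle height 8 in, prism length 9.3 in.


Shape: triangular prism
Triangle base = 9 in, triangle height = 8 in, prism length L = 9.3 in
Formula: V = (1/2 * b * h_tri) * L
Cross-section area = 0.5 * 9 * 8 = 36
V = 36 * 9.3
V = 334.8
334.8 in^3


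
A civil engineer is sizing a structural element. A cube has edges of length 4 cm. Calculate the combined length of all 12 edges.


Shape: cube
Side s = 4 cm
A cube has 12 edges, all equal.
Formula: total edge length = 12 * s
Total = 12 * 4
Total = 48
48 cm


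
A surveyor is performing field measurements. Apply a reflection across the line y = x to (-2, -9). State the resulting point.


Transformation: reflection
Original point: (-2, -9)
Rule for reflection over y = x: (x, y) -> (y, x)
Apply: (-2, -9) -> (-9, -2)
(-9, -2)


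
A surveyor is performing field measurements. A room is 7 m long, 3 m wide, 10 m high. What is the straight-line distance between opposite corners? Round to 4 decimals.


Shape: rectangular box (space diagonal)
l = 7 m, w = 3 m, h = 10 m
Visualize: the diagonal of the base, then a right triangle with that diagonal and the height.
Formula: d = sqrt(l^2 + w^2 + h^2)
l^2 + w^2 + h^2 = 49 + 9 + 100 = 158
d = sqrt(158)
d = 12.5698
12.5698 m


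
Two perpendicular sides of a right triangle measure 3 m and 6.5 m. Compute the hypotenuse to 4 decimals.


Shape: right triangle
Legs a = 3 m, b = 6.5 m
Formula: c = sqrt(a^2 + b^2)
a^2 = 9, b^2 = 42.25
a^2 + b^2 = 51.25
c = sqrt(51.25)
c = 7.1589
7.1589 m


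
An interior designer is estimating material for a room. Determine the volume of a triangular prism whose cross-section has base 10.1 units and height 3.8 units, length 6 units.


Shape: triangular prism
Triangle base = 10.1 units, triangle height = 3.8 units, prism length L = 6 units
Formula: V = (1/2 * b * h_tri) * L
Cross-section area = 0.5 * 10.1 * 3.8 = 19.19
V = 19.19 * 6
V = 115.14
115.14 units^3


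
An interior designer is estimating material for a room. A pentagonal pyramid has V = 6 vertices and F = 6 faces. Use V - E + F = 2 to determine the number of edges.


Polyhedron: pentagonal pyramid
Euler's formula for convex polyhedra: V - E + F = 2
Given: V = 6 vertices and F = 6 faces
Solve for E:
E = V + F - 2 = 6 + 6 - 2 = 10
10 edges


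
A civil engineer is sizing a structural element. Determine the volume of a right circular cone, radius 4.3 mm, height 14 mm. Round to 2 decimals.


Shape: cone
Radius r = 4.3 mm, Height h = 14 mm
Formula: V = (1/3) * pi * r^2 * h
r^2 = 18.49
pi * r^2 * h = pi * 18.49 * 14 = 258.86 * pi
V = 258.86 * pi / 3
V = 271.08
271.08 mm^3


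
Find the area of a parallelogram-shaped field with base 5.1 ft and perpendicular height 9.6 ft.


Shape: parallelogram
Base b = 5.1 ft, Height h = 9.6 ft
Formula: A = b * h
A = 5.1 * 9.6
A = 48.96
48.96 ft^2


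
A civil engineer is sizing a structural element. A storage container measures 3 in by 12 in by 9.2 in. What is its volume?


Shape: rectangular prism
l = 3 in, w = 12 in, h = 9.2 in
Formula: V = l * w * h
V = 3 * 12 * 9.2
V = 36 * 9.2
V = 331.2
331.2 in^3


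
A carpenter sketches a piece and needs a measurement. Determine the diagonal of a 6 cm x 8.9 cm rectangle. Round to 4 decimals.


Shape: rectangle (diagonal via Pythagoras)
Sides: 6 cm and 8.9 cm
Formula: d = sqrt(l^2 + w^2)
l^2 = 36, w^2 = 79.21
l^2 + w^2 = 115.21
d = sqrt(115.21)
d = 10.7336
10.7336 cm


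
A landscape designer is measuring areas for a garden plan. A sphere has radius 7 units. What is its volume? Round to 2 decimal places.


Shape: sphere
Radius r = 7 units
Formula: V = (4/3) * pi * r^3
r^3 = 343
(4/3) * 343 = 457.333333
V = 457.333333 * pi
V = 1436.76
1436.76 units^3


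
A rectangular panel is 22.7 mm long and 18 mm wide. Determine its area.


Shape: rectangle
Length l = 22.7 mm, Width w = 18 mm
Formula: A = l * w
A = 22.7 * 18
A = 408.6
408.6 mm^2


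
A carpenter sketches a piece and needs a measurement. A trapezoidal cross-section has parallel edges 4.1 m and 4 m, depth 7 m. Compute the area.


Shape: trapezoid
Parallel sides a = 4.1 m, b = 4 m; Height h = 7 m
Formula: A = (a + b) * h / 2
a + b = 4.1 + 4 = 8.1
A = 8.1 * 7 / 2
A = 56.7 / 2
A = 28.35
28.35 m^2


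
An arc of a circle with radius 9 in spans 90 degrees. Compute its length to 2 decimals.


Shape: circular arc
Radius r = 9 in, Angle = 90 degrees
Formula: L = (angle/360) * 2 * pi * r
2 * pi * r = 18 * pi
L = (90/360) * 18 * pi
L = 4.5 * pi
L = 14.14
14.14 in


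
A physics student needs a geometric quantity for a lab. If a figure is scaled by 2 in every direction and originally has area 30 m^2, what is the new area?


Linear scale factor k = 2
Original area = 30 m^2
Rule: under a linear scaling by k, areas scale by k^2.
k^2 = 2^2 = 4
New area = 30 * 4
New area = 120
120 m^2


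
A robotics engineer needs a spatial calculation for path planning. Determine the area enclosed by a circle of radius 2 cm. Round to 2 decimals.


Shape: circle
Radius r = 2 cm
Formula: A = pi * r^2
r^2 = 2^2 = 4
A = pi * 4
A = 12.57
12.57 cm^2


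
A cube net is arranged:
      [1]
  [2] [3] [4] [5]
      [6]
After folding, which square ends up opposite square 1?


Net: cross layout. Take square 3 as the base (bottom).
Fold the four squares in the horizontal row up around 3: 2 -> left, 4 -> right, 5 wraps to the top.
Fold 1 and 6 up from 3: 1 -> back, 6 -> front.
Opposite pairs are therefore: (1, 6), (2, 4), (3, 5).
Face 1 is opposite face 6.
face 6


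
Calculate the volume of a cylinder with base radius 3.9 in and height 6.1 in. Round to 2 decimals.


Shape: cylinder
Radius r = 3.9 in, Height h = 6.1 in
Formula: V = pi * r^2 * h
r^2 = 15.21
V = pi * 15.21 * 6.1
V = 92.781 * pi
V = 291.48
291.48 in^3


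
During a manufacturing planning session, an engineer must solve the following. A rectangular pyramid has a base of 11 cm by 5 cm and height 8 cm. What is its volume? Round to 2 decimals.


Shape: rectangular pyramid
Base: 11 cm x 5 cm, Height h = 8 cm
Formula: V = (1/3) * base_area * h
base_area = 11 * 5 = 55
base_area * h = 55 * 8 = 440
V = 440 / 3
V = 146.67
146.67 cm^3


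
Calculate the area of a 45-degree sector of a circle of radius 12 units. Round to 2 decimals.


Shape: circular sector
Radius r = 12 units, Angle = 45 degrees
Formula: A = (angle/360) * pi * r^2
r^2 = 144
Fraction of circle = 45/360
A = (45/360) * pi * 144
A = 18 * pi
A = 56.55
56.55 units^2


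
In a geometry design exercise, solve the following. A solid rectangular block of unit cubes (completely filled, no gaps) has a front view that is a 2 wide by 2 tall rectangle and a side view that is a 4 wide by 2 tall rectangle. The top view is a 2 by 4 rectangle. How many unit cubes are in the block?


Orthographic views of a solid rectangular block:
Front view 2 x 2 -> length = 2, height = 2
Side view 4 x 2 -> width = 4, height = 2 (consistent)
Top view 2 x 4 -> confirms length = 2, width = 4
The block is 2 x 4 x 2.
Total unit cubes = 2 * 4 * 2 = 16
16 unit cubes


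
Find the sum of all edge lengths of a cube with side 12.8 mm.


Shape: cube
Side s = 12.8 mm
A cube has 12 edges, all equal.
Formula: total edge length = 12 * s
Total = 12 * 12.8
Total = 153.6
153.6 mm


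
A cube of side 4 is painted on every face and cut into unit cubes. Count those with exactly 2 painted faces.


Large cube: 4 x 4 x 4, cut into unit cubes.
n = 4, so n - 2 = 2
Cubes with 2 painted faces lie along the edges, excluding corners.
A cube has 12 edges; each contributes (n - 2) = 2 such cubes.
Count = 12 * 2 = 24
24 unit cubes


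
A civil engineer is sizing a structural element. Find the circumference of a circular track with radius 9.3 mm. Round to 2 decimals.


Shape: circle
Radius r = 9.3 mm
Formula: C = 2 * pi * r
C = 2 * pi * 9.3
C = 18.6 * pi
C = 58.43
58.43 mm


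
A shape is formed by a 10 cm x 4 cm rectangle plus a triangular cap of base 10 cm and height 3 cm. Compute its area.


Composite shape: rectangle + triangle
Rectangle area = 10 * 4 = 40
Triangle area = 0.5 * 10 * 3 = 15
Total = 40 + 15
Total = 55
55 cm^2


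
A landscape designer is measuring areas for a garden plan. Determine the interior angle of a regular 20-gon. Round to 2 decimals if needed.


Shape: regular icosagon (20 sides)
Formula: interior angle = (n - 2) * 180 / n
(n - 2) = 18
(n - 2) * 180 = 3240
angle = 3240 / 20
angle = 162
162 degrees


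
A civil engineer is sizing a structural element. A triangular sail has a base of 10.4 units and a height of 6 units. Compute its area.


Shape: triangle
Base b = 10.4 units, Height h = 6 units
Formula: A = (1/2) * b * h
A = 0.5 * 10.4 * 6
A = 0.5 * 62.4
A = 31.2
31.2 units^2


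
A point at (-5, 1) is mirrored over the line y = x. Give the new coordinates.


Transformation: reflection
Original point: (-5, 1)
Rule for reflection over y = x: (x, y) -> (y, x)
Apply: (-5, 1) -> (1, -5)
(1, -5)


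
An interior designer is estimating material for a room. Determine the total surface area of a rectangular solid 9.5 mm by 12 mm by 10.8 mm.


Shape: rectangular prism
l = 9.5 mm, w = 12 mm, h = 10.8 mm
Formula: SA = 2(lw + lh + wh)
lw = 114, lh = 102.6, wh = 129.6
lw + lh + wh = 346.2
SA = 2 * 346.2
SA = 692.4
692.4 mm^2


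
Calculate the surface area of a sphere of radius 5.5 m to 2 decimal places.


Shape: sphere
Radius r = 5.5 m
Formula: SA = 4 * pi * r^2
r^2 = 30.25
SA = 4 * pi * 30.25
SA = 121 * pi
SA = 380.13
380.13 m^2


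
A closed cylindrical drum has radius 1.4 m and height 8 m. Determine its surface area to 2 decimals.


Shape: closed cylinder
Radius r = 1.4 m, Height h = 8 m
Formula: SA = 2*pi*r^2 + 2*pi*r*h = 2*pi*r*(r + h)
r + h = 9.4
2 * r * (r + h) = 2 * 1.4 * 9.4 = 26.32
SA = 26.32 * pi
SA = 82.69
82.69 m^2


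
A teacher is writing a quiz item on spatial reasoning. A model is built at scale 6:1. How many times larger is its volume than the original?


Linear scale factor k = 6
Rule: under a linear scaling by k, volumes scale by k^3.
k^3 = 6 * 6 * 6
k^3 = 36 * 6
k^3 = 216
Volume scales by a factor of 216.
216 (dimensionless)


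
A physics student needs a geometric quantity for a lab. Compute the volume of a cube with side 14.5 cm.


Shape: cube
Side s = 14.5 cm
Formula: V = s^3
V = 14.5 * 14.5 * 14.5
V = 210.25 * 14.5
V = 3048.625
3048.625 cm^3


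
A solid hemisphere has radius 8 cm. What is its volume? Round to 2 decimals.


Shape: hemisphere (half of a sphere)
Radius r = 8 cm
Formula: V = (1/2) * (4/3) * pi * r^3 = (2/3) * pi * r^3
r^3 = 512
(2/3) * 512 = 341.333333
V = 341.333333 * pi
V = 1072.33
1072.33 cm^3


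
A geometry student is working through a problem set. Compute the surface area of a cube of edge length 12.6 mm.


Shape: cube
Side s = 12.6 mm
A cube has 6 square faces.
Formula: SA = 6 * s^2
s^2 = 158.76
SA = 6 * 158.76
SA = 952.56
952.56 mm^2


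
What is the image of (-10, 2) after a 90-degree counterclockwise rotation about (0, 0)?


Transformation: rotation about the origin
Original point: (-10, 2)
Rule for 90 deg counterclockwise: (x, y) -> (-y, x)
Apply: (-10, 2) -> (-2, -10)
(-2, -10)


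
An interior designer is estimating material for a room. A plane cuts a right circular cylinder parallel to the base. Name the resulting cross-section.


Solid: right circular cylinder
Cutting plane: parallel to the base
Visualize the intersection of the plane with the solid's surface.
The boundary of the cut region is a circle.
circle


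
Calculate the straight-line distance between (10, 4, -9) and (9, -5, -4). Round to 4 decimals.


3D distance between two points
P1 = (10, 4, -9), P2 = (9, -5, -4)
Formula: d = sqrt((x2-x1)^2 + (y2-y1)^2 + (z2-z1)^2)
dx = 9 - 10 = -1
dy = -5 - 4 = -9
dz = -4 - -9 = 5
dx^2 + dy^2 + dz^2 = 1 + 81 + 25 = 107
d = sqrt(107)
d = 10.3441
10.3441 units


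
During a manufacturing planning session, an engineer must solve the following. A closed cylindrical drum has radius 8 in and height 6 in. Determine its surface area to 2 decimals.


Shape: closed cylinder
Radius r = 8 in, Height h = 6 in
Formula: SA = 2*pi*r^2 + 2*pi*r*h = 2*pi*r*(r + h)
r + h = 14
2 * r * (r + h) = 2 * 8 * 14 = 224
SA = 224 * pi
SA = 703.72
703.72 in^2


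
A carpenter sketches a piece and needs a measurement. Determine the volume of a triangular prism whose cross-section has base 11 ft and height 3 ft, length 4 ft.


Shape: triangular prism
Triangle base = 11 ft, triangle height = 3 ft, prism length L = 4 ft
Formula: V = (1/2 * b * h_tri) * L
Cross-section area = 0.5 * 11 * 3 = 16.5
V = 16.5 * 4
V = 66
66 ft^3


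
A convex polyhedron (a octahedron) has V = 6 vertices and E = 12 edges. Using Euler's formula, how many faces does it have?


Polyhedron: octahedron
Euler's formula for convex polyhedra: V - E + F = 2
Given: V = 6 vertices and E = 12 edges
Solve for F:
F = 2 + E - V = 2 + 12 - 6 = 8
8 faces


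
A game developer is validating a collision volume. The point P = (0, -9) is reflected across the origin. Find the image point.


Transformation: reflection
Original point: (0, -9)
Rule for reflection through the origin: (x, y) -> (-x, -y)
Apply: (0, -9) -> (0, 9)
(0, 9)


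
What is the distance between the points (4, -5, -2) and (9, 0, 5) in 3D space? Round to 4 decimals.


3D distance between two points
P1 = (4, -5, -2), P2 = (9, 0, 5)
Formula: d = sqrt((x2-x1)^2 + (y2-y1)^2 + (z2-z1)^2)
dx = 9 - 4 = 5
dy = 0 - -5 = 5
dz = 5 - -2 = 7
dx^2 + dy^2 + dz^2 = 25 + 25 + 49 = 99
d = sqrt(99)
d = 9.9499
9.9499 units


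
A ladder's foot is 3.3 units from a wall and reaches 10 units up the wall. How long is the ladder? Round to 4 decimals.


Shape: right triangle
Legs a = 3.3 units, b = 10 units
Formula: c = sqrt(a^2 + b^2)
a^2 = 10.89, b^2 = 100
a^2 + b^2 = 110.89
c = sqrt(110.89)
c = 10.5304
10.5304 units


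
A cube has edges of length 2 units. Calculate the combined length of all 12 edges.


Shape: cube
Side s = 2 units
A cube has 12 edges, all equal.
Formula: total edge length = 12 * s
Total = 12 * 2
Total = 24
24 units


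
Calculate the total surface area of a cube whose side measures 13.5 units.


Shape: cube
Side s = 13.5 units
A cube has 6 square faces.
Formula: SA = 6 * s^2
s^2 = 182.25
SA = 6 * 182.25
SA = 1093.5
1093.5 units^2


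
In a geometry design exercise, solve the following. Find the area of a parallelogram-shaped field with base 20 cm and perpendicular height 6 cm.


Shape: parallelogram
Base b = 20 cm, Height h = 6 cm
Formula: A = b * h
A = 20 * 6
A = 120
120 cm^2


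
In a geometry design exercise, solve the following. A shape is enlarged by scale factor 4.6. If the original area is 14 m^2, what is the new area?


Linear scale factor k = 4.6
Original area = 14 m^2
Rule: under a linear scaling by k, areas scale by k^2.
k^2 = 4.6^2 = 21.16
New area = 14 * 21.16
New area = 296.24
296.24 m^2


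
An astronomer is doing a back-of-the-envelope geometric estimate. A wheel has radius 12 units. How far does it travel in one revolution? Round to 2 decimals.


Shape: circle
Radius r = 12 units
Formula: C = 2 * pi * r
C = 2 * pi * 12
C = 24 * pi
C = 75.4
75.4 units


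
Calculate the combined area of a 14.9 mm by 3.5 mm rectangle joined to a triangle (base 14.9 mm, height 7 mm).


Composite shape: rectangle + triangle
Rectangle area = 14.9 * 3.5 = 52.15
Triangle area = 0.5 * 14.9 * 7 = 52.15
Total = 52.15 + 52.15
Total = 104.3
104.3 mm^2


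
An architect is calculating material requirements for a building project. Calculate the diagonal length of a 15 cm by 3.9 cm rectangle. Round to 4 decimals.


Shape: rectangle (diagonal via Pythagoras)
Sides: 15 cm and 3.9 cm
Formula: d = sqrt(l^2 + w^2)
l^2 = 225, w^2 = 15.21
l^2 + w^2 = 240.21
d = sqrt(240.21)
d = 15.4987
15.4987 cm


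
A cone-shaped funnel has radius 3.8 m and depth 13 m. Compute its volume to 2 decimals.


Shape: cone
Radius r = 3.8 m, Height h = 13 m
Formula: V = (1/3) * pi * r^2 * h
r^2 = 14.44
pi * r^2 * h = pi * 14.44 * 13 = 187.72 * pi
V = 187.72 * pi / 3
V = 196.58
196.58 m^3


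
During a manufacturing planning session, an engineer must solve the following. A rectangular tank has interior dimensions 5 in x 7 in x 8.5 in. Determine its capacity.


Shape: rectangular prism
l = 5 in, w = 7 in, h = 8.5 in
Formula: V = l * w * h
V = 5 * 7 * 8.5
V = 35 * 8.5
V = 297.5
297.5 in^3


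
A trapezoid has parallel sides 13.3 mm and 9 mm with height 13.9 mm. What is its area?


Shape: trapezoid
Parallel sides a = 13.3 mm, b = 9 mm; Height h = 13.9 mm
Formula: A = (a + b) * h / 2
a + b = 13.3 + 9 = 22.3
A = 22.3 * 13.9 / 2
A = 309.97 / 2
A = 154.985
154.985 mm^2


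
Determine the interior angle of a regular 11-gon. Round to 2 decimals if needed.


Shape: regular hendecagon (11 sides)
Formula: interior angle = (n - 2) * 180 / n
(n - 2) = 9
(n - 2) * 180 = 1620
angle = 1620 / 11
angle = 147.27
147.27 degrees


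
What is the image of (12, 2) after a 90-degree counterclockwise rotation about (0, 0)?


Transformation: rotation about the origin
Original point: (12, 2)
Rule for 90 deg counterclockwise: (x, y) -> (-y, x)
Apply: (12, 2) -> (-2, 12)
(-2, 12)


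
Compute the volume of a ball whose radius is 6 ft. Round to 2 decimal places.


Shape: sphere
Radius r = 6 ft
Formula: V = (4/3) * pi * r^3
r^3 = 216
(4/3) * 216 = 288
V = 288 * pi
V = 904.78
904.78 ft^3


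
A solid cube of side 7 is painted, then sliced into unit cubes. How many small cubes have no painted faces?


Large cube: 7 x 7 x 7, cut into unit cubes.
n = 7, so n - 2 = 5
Unpainted cubes form the interior (n - 2)^3 block.
(n - 2)^3 = 5^3 = 125
125 unit cubes


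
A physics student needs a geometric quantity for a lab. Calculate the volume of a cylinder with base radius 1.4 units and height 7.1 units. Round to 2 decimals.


Shape: cylinder
Radius r = 1.4 units, Height h = 7.1 units
Formula: V = pi * r^2 * h
r^2 = 1.96
V = pi * 1.96 * 7.1
V = 13.916 * pi
V = 43.72
43.72 units^3


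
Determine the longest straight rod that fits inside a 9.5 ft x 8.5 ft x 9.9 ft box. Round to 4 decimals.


Shape: rectangular box (space diagonal)
l = 9.5 ft, w = 8.5 ft, h = 9.9 ft
Visualize: the diagonal of the base, then a right triangle with that diagonal and the height.
Formula: d = sqrt(l^2 + w^2 + h^2)
l^2 + w^2 + h^2 = 90.25 + 72.25 + 98.01 = 260.51
d = sqrt(260.51)
d = 16.1403
16.1403 ft


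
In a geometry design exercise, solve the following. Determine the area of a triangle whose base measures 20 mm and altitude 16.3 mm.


Shape: triangle
Base b = 20 mm, Height h = 16.3 mm
Formula: A = (1/2) * b * h
A = 0.5 * 20 * 16.3
A = 0.5 * 326
A = 163
163 mm^2
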